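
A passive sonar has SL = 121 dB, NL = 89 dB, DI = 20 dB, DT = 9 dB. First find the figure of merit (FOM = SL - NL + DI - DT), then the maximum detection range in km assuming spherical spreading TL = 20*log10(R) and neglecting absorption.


Step 1: FOM = SL - NL + DI - DT = 121 - 89 + 20 - 9 = 43 dB
Step 2: at max range FOM = TL = 20*log10(R), so R = 10^(43/20) = 141.25 m = 0.14 km

0.14 km


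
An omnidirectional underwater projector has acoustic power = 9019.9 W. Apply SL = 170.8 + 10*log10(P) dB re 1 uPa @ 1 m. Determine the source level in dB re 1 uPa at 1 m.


SL = 170.8 + 10*log10(9019.9) = 170.8 + 39.55 = 210.35

210.35 dB


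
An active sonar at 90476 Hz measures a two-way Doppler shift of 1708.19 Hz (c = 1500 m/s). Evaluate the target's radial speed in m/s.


From fd = 2*f*v/c, v = c*fd/(2*f) = 1500 * 1708.19 / (2*90476) = 14.16

14.16 m/s


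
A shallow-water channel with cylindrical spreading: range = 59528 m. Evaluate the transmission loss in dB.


47.75 dB


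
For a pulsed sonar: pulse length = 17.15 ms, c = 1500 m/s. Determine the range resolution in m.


dR = c*tau/2 = 1500 * 17.15e-3 / 2 = 12.8625

12.8625 m


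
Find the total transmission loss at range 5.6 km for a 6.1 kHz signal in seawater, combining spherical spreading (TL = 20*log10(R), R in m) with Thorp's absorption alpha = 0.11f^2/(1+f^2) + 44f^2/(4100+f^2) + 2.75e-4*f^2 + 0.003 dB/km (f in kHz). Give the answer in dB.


Step 1 (Thorp): alpha = 0.11*37.21/(1+37.21) + 44*37.21/(4100+37.21) + 2.75e-4*37.21 + 0.003 = 0.5161 dB/km
Step 2: TL_spread = 20*log10(5600) = 74.96 dB
Step 3: TL_abs = alpha*R = 0.5161 * 5.6 = 2.89 dB
Step 4: TL_total = 74.96 + 2.89 = 77.85

77.85 dB


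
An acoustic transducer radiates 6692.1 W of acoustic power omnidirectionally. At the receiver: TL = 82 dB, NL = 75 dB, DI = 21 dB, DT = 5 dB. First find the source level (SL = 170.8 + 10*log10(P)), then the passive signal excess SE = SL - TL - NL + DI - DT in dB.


Step 1: SL = 170.8 + 10*log10(6692.1) = 209.06 dB
Step 2: SE = SL - TL - NL + DI - DT = 209.06 - 82 - 75 + 21 - 5 = 68.06

68.06 dB


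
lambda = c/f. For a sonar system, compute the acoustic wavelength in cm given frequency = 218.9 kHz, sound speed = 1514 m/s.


lambda = c/f = 1514 / 218900 = 0.0069 m = 0.69 cm

0.69 cm


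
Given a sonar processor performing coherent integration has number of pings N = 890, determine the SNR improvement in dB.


Gain = 10*log10(890) = 29.49

29.49 dB


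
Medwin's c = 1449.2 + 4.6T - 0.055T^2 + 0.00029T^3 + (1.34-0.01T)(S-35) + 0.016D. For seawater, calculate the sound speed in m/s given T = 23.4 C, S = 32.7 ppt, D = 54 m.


c = 1449.2 + 4.6*23.4 - 0.055*23.4^2 + 0.00029*23.4^3 + (1.34 - 0.01*23.4)*(32.7 - 35) + 0.016*54 = 1528.76

1528.76 m/s


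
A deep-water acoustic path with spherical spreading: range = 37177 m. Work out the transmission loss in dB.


91.41 dB


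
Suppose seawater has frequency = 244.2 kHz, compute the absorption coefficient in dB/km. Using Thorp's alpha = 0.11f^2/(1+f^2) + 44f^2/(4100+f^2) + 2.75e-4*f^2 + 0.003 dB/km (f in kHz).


57.682 dB/km


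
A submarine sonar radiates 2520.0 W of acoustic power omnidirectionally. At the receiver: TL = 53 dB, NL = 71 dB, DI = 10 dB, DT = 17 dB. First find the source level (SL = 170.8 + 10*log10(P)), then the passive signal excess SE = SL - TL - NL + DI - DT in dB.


Step 1: SL = 170.8 + 10*log10(2520.0) = 204.81 dB
Step 2: SE = SL - TL - NL + DI - DT = 204.81 - 53 - 71 + 10 - 17 = 73.81

73.81 dB


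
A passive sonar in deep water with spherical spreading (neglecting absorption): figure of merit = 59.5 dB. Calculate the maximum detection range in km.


0.94 km


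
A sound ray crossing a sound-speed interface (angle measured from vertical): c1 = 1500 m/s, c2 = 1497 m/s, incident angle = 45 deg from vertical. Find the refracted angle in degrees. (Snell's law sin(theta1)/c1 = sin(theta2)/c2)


sin(theta2) = (c2/c1)*sin(theta1) = (1497/1500)*sin(45 deg) = 0.70569
theta2 = arcsin(0.70569) = 44.89

44.89 deg


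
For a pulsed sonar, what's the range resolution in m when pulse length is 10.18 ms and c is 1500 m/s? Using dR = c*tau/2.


dR = c*tau/2 = 1500 * 10.18e-3 / 2 = 7.635

7.635 m


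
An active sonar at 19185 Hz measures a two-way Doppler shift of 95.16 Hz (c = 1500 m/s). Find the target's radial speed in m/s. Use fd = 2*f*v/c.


From fd = 2*f*v/c, v = c*fd/(2*f) = 1500 * 95.16 / (2*19185) = 3.72

3.72 m/s


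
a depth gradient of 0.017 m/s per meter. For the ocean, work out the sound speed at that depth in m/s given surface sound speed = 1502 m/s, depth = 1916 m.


c = 1502 + 0.017 * 1916 = 1534.572

1534.572 m/s


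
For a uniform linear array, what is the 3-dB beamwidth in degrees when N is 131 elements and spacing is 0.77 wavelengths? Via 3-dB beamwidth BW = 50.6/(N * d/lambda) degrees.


BW = 50.6 / (131 * 0.77) = 50.6 / 100.87 = 0.5

0.5 deg


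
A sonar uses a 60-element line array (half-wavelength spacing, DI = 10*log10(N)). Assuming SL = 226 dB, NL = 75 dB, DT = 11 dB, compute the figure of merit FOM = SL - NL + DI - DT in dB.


Step 1: DI = 10*log10(60) = 17.78 dB
Step 2: FOM = SL - NL + DI - DT = 226 - 75 + 17.78 - 11 = 157.78

157.78 dB


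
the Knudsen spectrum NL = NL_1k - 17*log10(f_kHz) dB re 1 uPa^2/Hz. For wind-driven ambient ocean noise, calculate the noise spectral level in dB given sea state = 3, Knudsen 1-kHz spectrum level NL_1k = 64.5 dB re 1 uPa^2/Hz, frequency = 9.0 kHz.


NL = NL_1k - 17*log10(f_kHz) = 64.5 - 17*log10(9.0) = 64.5 - (16.22) = 48.28

48.28 dB


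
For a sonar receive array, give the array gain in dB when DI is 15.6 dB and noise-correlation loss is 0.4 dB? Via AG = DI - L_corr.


AG = DI - L_corr = 15.6 - 0.4 = 15.2

15.2 dB


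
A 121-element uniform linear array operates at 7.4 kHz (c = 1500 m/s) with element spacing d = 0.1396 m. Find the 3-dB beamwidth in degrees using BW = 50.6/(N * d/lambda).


0.61 deg


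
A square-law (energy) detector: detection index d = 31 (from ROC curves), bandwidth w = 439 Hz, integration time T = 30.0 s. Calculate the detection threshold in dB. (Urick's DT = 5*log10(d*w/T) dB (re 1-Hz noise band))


13.28 dB


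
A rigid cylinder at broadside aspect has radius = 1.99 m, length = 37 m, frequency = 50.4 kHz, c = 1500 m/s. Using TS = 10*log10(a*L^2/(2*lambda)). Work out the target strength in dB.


lambda = 1500/50400 = 0.02976 m
TS = 10*log10(1.99*37^2/(2*0.02976)) = 46.61

46.61 dB


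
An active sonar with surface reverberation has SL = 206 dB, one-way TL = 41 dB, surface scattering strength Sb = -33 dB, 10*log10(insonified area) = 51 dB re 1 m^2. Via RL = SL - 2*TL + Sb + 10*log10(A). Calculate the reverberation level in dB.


RL = SL - 2*TL + Sb + 10*log10(A) = 206 - 2*41 + (-33) + 51 = 142

142 dB


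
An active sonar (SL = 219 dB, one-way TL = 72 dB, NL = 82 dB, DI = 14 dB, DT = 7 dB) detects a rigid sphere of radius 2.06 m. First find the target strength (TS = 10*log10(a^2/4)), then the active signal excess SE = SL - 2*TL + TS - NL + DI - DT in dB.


Step 1: TS = 10*log10(2.06^2/4) = 0.26 dB
Step 2: SE = SL - 2*TL + TS - NL + DI - DT = 219 - 2*72 + (0.26) - 82 + 14 - 7 = 0.26

0.26 dB


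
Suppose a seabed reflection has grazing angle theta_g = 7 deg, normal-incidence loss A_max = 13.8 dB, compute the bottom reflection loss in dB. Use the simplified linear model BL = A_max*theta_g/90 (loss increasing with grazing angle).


BL = A_max * theta_g / 90 = 13.8 * 7 / 90 = 1.07

1.07 dB


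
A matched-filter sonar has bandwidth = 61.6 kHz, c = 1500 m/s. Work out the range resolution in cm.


dR = c/(2*BW) = 1500 / (2 * 61.6e3) = 0.0122 m = 1.22 cm

1.22 cm


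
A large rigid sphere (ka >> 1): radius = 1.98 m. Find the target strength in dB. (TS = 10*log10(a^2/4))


TS = 10*log10(1.98^2 / 4) = 10*log10(0.9801) = -0.09

-0.09 dB


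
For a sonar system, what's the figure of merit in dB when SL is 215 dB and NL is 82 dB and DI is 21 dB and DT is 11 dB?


FOM = SL - NL + DI - DT = 215 - 82 + 21 - 11 = 143

143 dB


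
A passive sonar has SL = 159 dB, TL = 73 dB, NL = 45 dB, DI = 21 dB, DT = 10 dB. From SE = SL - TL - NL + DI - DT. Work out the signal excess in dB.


52 dB


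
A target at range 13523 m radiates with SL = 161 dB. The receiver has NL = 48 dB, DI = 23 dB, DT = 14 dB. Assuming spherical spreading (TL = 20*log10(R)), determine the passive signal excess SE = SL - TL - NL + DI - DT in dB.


39.38 dB


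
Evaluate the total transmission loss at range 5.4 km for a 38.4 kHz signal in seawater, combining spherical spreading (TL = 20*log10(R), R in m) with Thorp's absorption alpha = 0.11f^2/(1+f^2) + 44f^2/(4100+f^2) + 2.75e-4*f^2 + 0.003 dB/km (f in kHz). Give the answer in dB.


Step 1 (Thorp): alpha = 0.11*1474.56/(1+1474.56) + 44*1474.56/(4100+1474.56) + 2.75e-4*1474.56 + 0.003 = 12.1571 dB/km
Step 2: TL_spread = 20*log10(5400) = 74.65 dB
Step 3: TL_abs = alpha*R = 12.1571 * 5.4 = 65.65 dB
Step 4: TL_total = 74.65 + 65.65 = 140.3

140.3 dB


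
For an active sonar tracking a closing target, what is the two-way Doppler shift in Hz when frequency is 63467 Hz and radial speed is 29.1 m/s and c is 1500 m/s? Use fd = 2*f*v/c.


fd = 2*f*v/c = 2 * 63467 * 29.1 / 1500 = 2462.52

2462.52 Hz


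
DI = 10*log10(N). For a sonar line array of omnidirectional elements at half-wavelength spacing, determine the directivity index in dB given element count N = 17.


DI = 10*log10(17) = 12.3

12.3 dB


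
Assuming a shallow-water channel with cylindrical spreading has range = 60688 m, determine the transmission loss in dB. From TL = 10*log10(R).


TL = 10*log10(60688) = 47.83

47.83 dB


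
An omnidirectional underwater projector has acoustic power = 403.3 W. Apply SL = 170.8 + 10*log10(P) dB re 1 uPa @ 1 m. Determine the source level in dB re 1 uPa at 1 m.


SL = 170.8 + 10*log10(403.3) = 170.8 + 26.06 = 196.86

196.86 dB


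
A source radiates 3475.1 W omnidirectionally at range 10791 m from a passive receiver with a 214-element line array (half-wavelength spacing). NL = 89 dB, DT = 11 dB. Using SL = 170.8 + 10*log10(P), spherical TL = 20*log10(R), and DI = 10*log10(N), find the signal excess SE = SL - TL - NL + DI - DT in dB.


Step 1: SL = 170.8 + 10*log10(3475.1) = 206.21 dB
Step 2: TL = 20*log10(10791) = 80.66 dB
Step 3: DI = 10*log10(214) = 23.3 dB
Step 4: SE = SL - TL - NL + DI - DT = 206.21 - 80.66 - 89 + 23.3 - 11 = 48.85

48.85 dB


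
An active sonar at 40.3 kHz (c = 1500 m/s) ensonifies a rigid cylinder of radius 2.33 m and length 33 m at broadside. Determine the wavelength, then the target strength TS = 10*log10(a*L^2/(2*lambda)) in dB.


Step 1: lambda = c/f = 1500/40300 = 0.03722 m
Step 2: TS = 10*log10(a*L^2/(2*lambda)) = 10*log10(2.33*33^2/(2*0.03722)) = 45.33

45.33 dB


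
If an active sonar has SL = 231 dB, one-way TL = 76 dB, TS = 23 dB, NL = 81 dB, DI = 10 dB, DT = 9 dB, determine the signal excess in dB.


22 dB


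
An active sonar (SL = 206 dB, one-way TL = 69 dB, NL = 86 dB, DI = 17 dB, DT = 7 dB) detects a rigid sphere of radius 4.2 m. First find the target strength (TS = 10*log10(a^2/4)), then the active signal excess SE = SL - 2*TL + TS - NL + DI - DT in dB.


Step 1: TS = 10*log10(4.2^2/4) = 6.44 dB
Step 2: SE = SL - 2*TL + TS - NL + DI - DT = 206 - 2*69 + (6.44) - 86 + 17 - 7 = -1.56

-1.56 dB


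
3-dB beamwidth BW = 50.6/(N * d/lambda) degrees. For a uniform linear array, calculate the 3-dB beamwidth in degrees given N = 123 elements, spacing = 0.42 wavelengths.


BW = 50.6 / (123 * 0.42) = 50.6 / 51.66 = 0.98

0.98 deg


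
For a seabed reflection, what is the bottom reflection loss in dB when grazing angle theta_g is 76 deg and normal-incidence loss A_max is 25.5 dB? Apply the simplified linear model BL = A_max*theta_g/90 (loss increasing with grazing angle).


21.53 dB


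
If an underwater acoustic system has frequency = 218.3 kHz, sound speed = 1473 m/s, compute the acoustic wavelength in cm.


lambda = c/f = 1473 / 218300 = 0.0067 m = 0.67 cm

0.67 cm


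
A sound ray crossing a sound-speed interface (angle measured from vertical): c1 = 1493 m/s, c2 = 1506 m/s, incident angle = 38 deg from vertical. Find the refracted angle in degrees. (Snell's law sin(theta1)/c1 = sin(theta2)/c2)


sin(theta2) = (c2/c1)*sin(theta1) = (1506/1493)*sin(38 deg) = 0.62102
theta2 = arcsin(0.62102) = 38.39

38.39 deg


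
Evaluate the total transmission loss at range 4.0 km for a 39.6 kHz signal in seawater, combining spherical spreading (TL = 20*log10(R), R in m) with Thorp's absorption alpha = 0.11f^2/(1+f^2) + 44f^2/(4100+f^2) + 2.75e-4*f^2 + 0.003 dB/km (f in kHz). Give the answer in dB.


Step 1 (Thorp): alpha = 0.11*1568.16/(1+1568.16) + 44*1568.16/(4100+1568.16) + 2.75e-4*1568.16 + 0.003 = 12.7173 dB/km
Step 2: TL_spread = 20*log10(4000) = 72.04 dB
Step 3: TL_abs = alpha*R = 12.7173 * 4.0 = 50.87 dB
Step 4: TL_total = 72.04 + 50.87 = 122.91

122.91 dB


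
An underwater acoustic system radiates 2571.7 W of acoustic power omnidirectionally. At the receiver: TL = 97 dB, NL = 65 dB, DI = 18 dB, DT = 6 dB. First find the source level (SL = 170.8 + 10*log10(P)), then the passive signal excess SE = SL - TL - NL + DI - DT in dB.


Step 1: SL = 170.8 + 10*log10(2571.7) = 204.9 dB
Step 2: SE = SL - TL - NL + DI - DT = 204.9 - 97 - 65 + 18 - 6 = 54.9

54.9 dB


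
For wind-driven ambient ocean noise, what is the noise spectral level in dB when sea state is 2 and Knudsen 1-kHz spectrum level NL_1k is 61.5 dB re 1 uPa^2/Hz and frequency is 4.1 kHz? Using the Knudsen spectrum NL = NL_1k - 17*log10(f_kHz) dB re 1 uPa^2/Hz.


NL = NL_1k - 17*log10(f_kHz) = 61.5 - 17*log10(4.1) = 61.5 - (10.42) = 51.08

51.08 dB


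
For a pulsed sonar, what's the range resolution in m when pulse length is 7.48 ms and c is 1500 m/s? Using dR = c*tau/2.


5.61 m


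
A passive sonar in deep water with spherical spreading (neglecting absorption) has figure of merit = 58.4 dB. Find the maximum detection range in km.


0.83 km


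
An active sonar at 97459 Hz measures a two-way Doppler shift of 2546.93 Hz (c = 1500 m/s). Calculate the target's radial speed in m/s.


19.6 m/s


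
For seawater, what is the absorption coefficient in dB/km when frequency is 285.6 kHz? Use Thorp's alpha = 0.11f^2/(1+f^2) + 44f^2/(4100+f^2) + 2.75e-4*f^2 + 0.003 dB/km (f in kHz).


f^2 = 81567.36
alpha = 0.11*81567.36/(1+81567.36) + 44*81567.36/(4100+81567.36) + 2.75e-4*81567.36 + 0.003 = 64.438

64.438 dB/km


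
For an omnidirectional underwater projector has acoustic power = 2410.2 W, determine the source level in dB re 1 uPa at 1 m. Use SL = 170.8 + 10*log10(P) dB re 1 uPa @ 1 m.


204.62 dB


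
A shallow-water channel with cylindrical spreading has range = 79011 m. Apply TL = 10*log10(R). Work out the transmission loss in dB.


TL = 10*log10(79011) = 48.98

48.98 dB


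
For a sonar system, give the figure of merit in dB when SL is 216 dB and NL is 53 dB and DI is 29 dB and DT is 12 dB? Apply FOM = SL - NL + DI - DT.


FOM = SL - NL + DI - DT = 216 - 53 + 29 - 12 = 180

180 dB


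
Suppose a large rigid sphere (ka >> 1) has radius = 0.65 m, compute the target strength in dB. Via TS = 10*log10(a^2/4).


-9.76 dB


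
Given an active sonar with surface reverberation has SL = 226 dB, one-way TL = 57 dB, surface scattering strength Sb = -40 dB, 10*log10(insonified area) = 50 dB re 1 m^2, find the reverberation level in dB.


122 dB


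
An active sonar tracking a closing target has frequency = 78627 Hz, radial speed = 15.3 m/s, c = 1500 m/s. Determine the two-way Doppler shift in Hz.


fd = 2*f*v/c = 2 * 78627 * 15.3 / 1500 = 1603.99

1603.99 Hz


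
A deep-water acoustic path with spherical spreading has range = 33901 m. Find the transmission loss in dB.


90.6 dB


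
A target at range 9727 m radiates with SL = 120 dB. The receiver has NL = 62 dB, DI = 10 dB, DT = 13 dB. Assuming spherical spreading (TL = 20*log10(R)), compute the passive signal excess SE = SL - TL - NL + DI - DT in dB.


Step 1: TL = 20*log10(9727) = 79.76 dB
Step 2: SE = 120 - 79.76 - 62 + 10 - 13 = -24.76

-24.76 dB


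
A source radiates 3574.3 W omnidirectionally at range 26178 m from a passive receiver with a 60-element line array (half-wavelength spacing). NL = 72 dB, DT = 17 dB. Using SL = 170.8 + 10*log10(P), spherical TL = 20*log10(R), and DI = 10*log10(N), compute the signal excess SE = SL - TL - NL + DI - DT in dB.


Step 1: SL = 170.8 + 10*log10(3574.3) = 206.33 dB
Step 2: TL = 20*log10(26178) = 88.36 dB
Step 3: DI = 10*log10(60) = 17.78 dB
Step 4: SE = SL - TL - NL + DI - DT = 206.33 - 88.36 - 72 + 17.78 - 17 = 46.75

46.75 dB


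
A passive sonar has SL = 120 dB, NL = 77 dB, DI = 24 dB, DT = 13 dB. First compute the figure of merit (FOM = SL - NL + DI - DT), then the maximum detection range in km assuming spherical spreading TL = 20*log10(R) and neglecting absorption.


Step 1: FOM = SL - NL + DI - DT = 120 - 77 + 24 - 13 = 54 dB
Step 2: at max range FOM = TL = 20*log10(R), so R = 10^(54/20) = 501.19 m = 0.5 km

0.5 km


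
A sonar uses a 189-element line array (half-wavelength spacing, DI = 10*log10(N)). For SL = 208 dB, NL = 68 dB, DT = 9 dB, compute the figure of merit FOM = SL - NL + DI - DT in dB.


Step 1: DI = 10*log10(189) = 22.76 dB
Step 2: FOM = SL - NL + DI - DT = 208 - 68 + 22.76 - 9 = 153.76

153.76 dB


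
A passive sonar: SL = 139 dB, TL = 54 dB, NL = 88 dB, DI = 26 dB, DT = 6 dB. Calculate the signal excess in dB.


17 dB


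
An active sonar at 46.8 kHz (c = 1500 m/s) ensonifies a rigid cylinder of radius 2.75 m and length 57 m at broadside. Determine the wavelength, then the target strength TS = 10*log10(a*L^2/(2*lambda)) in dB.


Step 1: lambda = c/f = 1500/46800 = 0.03205 m
Step 2: TS = 10*log10(a*L^2/(2*lambda)) = 10*log10(2.75*57^2/(2*0.03205)) = 51.44

51.44 dB


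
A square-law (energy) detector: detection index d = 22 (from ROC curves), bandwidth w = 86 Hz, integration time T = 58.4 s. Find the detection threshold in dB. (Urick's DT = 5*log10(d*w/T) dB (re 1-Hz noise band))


DT = 5*log10(d*w/T) = 5*log10(22 * 86 / 58.4) = 5*log10(32.4) = 7.55

7.55 dB


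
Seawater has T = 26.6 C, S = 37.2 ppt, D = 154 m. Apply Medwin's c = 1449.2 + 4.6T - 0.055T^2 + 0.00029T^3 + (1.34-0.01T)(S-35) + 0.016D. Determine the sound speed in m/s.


1542.93 m/s


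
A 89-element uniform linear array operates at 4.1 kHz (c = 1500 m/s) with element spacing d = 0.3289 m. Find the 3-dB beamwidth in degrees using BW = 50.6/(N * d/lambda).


Step 1: lambda = 1500/4100 = 0.36585 m
Step 2: d/lambda = 0.3289/0.36585 = 0.899
Step 3: BW = 50.6/(N * d/lambda) = 50.6/(89 * 0.899) = 0.63

0.63 deg


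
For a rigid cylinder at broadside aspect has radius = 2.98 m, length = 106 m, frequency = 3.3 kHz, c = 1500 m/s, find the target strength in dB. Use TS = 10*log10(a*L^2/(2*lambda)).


45.66 dB


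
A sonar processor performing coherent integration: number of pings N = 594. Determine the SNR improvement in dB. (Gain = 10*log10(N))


Gain = 10*log10(594) = 27.74

27.74 dB


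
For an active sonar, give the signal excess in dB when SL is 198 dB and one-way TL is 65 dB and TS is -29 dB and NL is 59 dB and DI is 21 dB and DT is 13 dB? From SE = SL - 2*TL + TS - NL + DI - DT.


SE = SL - 2*TL + TS - NL + DI - DT = 198 - 2*65 + (-29) - 59 + 21 - 13 = -12

-12 dB


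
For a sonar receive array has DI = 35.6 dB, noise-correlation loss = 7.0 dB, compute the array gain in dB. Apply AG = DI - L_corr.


AG = DI - L_corr = 35.6 - 7.0 = 28.6

28.6 dB


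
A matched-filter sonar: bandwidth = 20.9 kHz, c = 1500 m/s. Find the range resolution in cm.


dR = c/(2*BW) = 1500 / (2 * 20.9e3) = 0.0359 m = 3.59 cm

3.59 cm


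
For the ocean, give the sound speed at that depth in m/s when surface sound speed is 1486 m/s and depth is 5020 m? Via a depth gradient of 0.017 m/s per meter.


c = 1486 + 0.017 * 5020 = 1571.34

1571.34 m/s


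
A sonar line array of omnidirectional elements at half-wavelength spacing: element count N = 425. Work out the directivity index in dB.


DI = 10*log10(425) = 26.28

26.28 dB


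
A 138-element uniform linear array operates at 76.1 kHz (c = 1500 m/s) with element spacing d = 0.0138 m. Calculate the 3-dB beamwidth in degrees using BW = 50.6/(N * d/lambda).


Step 1: lambda = 1500/76100 = 0.01971 m
Step 2: d/lambda = 0.0138/0.01971 = 0.7002
Step 3: BW = 50.6/(N * d/lambda) = 50.6/(138 * 0.7002) = 0.52

0.52 deg


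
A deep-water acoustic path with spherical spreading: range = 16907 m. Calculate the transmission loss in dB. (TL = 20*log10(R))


TL = 20*log10(16907) = 84.56

84.56 dB


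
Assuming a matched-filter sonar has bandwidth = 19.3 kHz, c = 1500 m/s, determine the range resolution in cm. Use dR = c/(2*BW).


dR = c/(2*BW) = 1500 / (2 * 19.3e3) = 0.0389 m = 3.89 cm

3.89 cm


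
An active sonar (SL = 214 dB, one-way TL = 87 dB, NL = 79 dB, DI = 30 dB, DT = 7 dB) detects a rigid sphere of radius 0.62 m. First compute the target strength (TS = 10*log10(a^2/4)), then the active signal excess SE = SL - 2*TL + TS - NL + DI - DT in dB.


Step 1: TS = 10*log10(0.62^2/4) = -10.17 dB
Step 2: SE = SL - 2*TL + TS - NL + DI - DT = 214 - 2*87 + (-10.17) - 79 + 30 - 7 = -26.17

-26.17 dB


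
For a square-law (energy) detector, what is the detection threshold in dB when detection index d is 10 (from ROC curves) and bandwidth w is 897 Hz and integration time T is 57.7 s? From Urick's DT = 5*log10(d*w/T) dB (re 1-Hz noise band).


DT = 5*log10(d*w/T) = 5*log10(10 * 897 / 57.7) = 5*log10(155.46) = 10.96

10.96 dB


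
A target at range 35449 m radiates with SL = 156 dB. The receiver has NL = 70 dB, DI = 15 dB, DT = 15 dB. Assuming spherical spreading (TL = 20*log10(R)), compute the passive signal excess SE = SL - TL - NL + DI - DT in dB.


Step 1: TL = 20*log10(35449) = 90.99 dB
Step 2: SE = 156 - 90.99 - 70 + 15 - 15 = -4.99

-4.99 dB


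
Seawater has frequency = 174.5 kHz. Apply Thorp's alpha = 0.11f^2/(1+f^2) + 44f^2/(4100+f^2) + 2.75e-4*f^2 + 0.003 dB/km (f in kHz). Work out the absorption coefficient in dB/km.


f^2 = 30450.25
alpha = 0.11*30450.25/(1+30450.25) + 44*30450.25/(4100+30450.25) + 2.75e-4*30450.25 + 0.003 = 47.265

47.265 dB/km


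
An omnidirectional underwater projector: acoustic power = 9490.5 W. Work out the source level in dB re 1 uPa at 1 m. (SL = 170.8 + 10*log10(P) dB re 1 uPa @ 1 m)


210.57 dB


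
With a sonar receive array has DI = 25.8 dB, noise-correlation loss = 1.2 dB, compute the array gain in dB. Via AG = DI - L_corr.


AG = DI - L_corr = 25.8 - 1.2 = 24.6

24.6 dB


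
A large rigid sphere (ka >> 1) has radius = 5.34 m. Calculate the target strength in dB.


TS = 10*log10(5.34^2 / 4) = 10*log10(7.1289) = 8.53

8.53 dB


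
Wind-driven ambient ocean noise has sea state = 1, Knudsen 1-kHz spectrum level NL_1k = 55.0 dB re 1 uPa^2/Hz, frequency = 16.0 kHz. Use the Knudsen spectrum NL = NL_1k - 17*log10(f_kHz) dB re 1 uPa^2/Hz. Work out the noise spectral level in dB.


NL = NL_1k - 17*log10(f_kHz) = 55.0 - 17*log10(16.0) = 55.0 - (20.47) = 34.53

34.53 dB


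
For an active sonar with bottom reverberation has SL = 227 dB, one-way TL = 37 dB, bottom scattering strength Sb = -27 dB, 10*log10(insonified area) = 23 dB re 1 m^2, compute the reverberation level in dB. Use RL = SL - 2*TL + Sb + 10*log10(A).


RL = SL - 2*TL + Sb + 10*log10(A) = 227 - 2*37 + (-27) + 23 = 149

149 dB


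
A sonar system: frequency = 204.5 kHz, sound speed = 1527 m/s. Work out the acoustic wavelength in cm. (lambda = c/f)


lambda = c/f = 1527 / 204500 = 0.0075 m = 0.75 cm

0.75 cm


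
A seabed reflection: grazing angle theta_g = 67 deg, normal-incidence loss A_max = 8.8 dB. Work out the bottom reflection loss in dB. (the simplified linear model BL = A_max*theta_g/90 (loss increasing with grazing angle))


BL = A_max * theta_g / 90 = 8.8 * 67 / 90 = 6.55

6.55 dB


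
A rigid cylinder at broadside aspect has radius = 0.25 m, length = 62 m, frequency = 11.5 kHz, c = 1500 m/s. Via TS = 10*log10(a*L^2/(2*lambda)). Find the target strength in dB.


lambda = 1500/11500 = 0.13043 m
TS = 10*log10(0.25*62^2/(2*0.13043)) = 35.66

35.66 dB


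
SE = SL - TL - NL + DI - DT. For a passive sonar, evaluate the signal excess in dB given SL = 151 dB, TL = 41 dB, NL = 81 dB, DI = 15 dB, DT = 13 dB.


SE = SL - TL - NL + DI - DT = 151 - 41 - 81 + 15 - 13 = 31

31 dB


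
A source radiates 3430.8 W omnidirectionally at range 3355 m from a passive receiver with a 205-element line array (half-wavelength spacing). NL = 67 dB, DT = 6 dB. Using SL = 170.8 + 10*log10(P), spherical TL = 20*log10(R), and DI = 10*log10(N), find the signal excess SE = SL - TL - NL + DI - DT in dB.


Step 1: SL = 170.8 + 10*log10(3430.8) = 206.15 dB
Step 2: TL = 20*log10(3355) = 70.51 dB
Step 3: DI = 10*log10(205) = 23.12 dB
Step 4: SE = SL - TL - NL + DI - DT = 206.15 - 70.51 - 67 + 23.12 - 6 = 85.76

85.76 dB


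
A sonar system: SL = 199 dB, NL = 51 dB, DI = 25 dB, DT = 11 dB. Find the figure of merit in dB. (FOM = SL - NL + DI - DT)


162 dB


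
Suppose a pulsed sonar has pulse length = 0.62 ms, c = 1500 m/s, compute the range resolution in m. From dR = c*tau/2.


dR = c*tau/2 = 1500 * 0.62e-3 / 2 = 0.465

0.465 m


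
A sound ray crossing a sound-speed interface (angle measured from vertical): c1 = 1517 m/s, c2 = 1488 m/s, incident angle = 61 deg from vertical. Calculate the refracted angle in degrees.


sin(theta2) = (c2/c1)*sin(theta1) = (1488/1517)*sin(61 deg) = 0.8579
theta2 = arcsin(0.8579) = 59.08

59.08 deg


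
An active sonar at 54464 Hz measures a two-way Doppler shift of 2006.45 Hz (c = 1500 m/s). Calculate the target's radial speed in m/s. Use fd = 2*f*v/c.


From fd = 2*f*v/c, v = c*fd/(2*f) = 1500 * 2006.45 / (2*54464) = 27.63

27.63 m/s


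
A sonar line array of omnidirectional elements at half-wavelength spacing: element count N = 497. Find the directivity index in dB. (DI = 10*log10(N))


DI = 10*log10(497) = 26.96

26.96 dB


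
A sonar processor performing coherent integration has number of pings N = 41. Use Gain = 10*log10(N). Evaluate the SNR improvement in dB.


16.13 dB


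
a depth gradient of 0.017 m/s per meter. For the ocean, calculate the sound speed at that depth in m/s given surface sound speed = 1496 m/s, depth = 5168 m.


c = 1496 + 0.017 * 5168 = 1583.856

1583.856 m/s


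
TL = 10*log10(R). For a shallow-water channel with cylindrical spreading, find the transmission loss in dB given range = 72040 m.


48.58 dB


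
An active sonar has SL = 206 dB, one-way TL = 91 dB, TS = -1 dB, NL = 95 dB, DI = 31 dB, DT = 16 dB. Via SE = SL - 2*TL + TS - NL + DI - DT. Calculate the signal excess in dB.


SE = SL - 2*TL + TS - NL + DI - DT = 206 - 2*91 + (-1) - 95 + 31 - 16 = -57

-57 dB


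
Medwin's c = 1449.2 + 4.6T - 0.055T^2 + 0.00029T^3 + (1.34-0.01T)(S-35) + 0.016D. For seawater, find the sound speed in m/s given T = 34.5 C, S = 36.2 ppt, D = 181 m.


1558.43 m/s


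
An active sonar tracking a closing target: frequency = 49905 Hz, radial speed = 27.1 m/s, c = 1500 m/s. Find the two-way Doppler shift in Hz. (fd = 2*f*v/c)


fd = 2*f*v/c = 2 * 49905 * 27.1 / 1500 = 1803.23

1803.23 Hz


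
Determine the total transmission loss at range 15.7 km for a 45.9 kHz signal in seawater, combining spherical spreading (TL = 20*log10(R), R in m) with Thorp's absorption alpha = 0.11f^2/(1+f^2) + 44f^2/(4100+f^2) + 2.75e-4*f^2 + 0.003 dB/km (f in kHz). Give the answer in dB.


Step 1 (Thorp): alpha = 0.11*2106.81/(1+2106.81) + 44*2106.81/(4100+2106.81) + 2.75e-4*2106.81 + 0.003 = 15.6275 dB/km
Step 2: TL_spread = 20*log10(15700) = 83.92 dB
Step 3: TL_abs = alpha*R = 15.6275 * 15.7 = 245.35 dB
Step 4: TL_total = 83.92 + 245.35 = 329.27

329.27 dB


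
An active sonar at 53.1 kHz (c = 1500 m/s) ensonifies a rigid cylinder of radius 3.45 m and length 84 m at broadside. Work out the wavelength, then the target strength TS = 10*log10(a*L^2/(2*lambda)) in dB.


Step 1: lambda = c/f = 1500/53100 = 0.02825 m
Step 2: TS = 10*log10(a*L^2/(2*lambda)) = 10*log10(3.45*84^2/(2*0.02825)) = 56.34

56.34 dB


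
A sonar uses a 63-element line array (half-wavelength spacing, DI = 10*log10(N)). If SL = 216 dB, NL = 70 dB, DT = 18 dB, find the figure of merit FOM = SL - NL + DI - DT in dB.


145.99 dB


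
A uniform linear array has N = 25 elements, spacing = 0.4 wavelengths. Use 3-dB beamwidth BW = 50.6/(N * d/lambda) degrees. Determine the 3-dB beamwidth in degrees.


BW = 50.6 / (25 * 0.4) = 50.6 / 10.0 = 5.06

5.06 deg


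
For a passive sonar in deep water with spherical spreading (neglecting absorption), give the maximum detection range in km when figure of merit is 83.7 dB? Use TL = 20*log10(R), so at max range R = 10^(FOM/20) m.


At max range FOM = TL, so 20*log10(R) = 83.7
R = 10^(83.7/20) = 15310.87 m = 15.31 km

15.31 km


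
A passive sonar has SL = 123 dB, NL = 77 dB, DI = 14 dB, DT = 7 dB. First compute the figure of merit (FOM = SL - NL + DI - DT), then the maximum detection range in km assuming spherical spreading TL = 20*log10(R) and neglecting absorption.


Step 1: FOM = SL - NL + DI - DT = 123 - 77 + 14 - 7 = 53 dB
Step 2: at max range FOM = TL = 20*log10(R), so R = 10^(53/20) = 446.68 m = 0.45 km

0.45 km


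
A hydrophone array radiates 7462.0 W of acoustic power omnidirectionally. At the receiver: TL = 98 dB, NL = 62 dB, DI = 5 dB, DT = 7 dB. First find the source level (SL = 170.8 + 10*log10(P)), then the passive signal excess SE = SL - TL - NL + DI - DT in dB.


Step 1: SL = 170.8 + 10*log10(7462.0) = 209.53 dB
Step 2: SE = SL - TL - NL + DI - DT = 209.53 - 98 - 62 + 5 - 7 = 47.53

47.53 dB


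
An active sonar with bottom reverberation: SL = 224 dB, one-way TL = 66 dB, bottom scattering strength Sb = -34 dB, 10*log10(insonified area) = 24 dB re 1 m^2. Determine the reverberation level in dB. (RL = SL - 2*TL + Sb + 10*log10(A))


RL = SL - 2*TL + Sb + 10*log10(A) = 224 - 2*66 + (-34) + 24 = 82

82 dB


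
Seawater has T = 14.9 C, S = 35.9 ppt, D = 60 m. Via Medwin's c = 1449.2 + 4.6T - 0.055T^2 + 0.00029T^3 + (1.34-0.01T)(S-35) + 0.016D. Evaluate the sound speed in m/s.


1508.52 m/s


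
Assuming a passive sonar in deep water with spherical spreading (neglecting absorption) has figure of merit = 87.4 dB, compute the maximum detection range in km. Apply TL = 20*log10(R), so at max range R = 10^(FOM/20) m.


23.44 km


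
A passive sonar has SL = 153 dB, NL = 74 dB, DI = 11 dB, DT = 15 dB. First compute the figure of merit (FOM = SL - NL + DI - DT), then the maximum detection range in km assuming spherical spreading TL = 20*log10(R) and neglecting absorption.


Step 1: FOM = SL - NL + DI - DT = 153 - 74 + 11 - 15 = 75 dB
Step 2: at max range FOM = TL = 20*log10(R), so R = 10^(75/20) = 5623.41 m = 5.62 km

5.62 km


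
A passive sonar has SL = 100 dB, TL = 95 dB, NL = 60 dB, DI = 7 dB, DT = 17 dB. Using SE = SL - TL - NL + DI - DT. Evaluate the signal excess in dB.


SE = SL - TL - NL + DI - DT = 100 - 95 - 60 + 7 - 17 = -65

-65 dB


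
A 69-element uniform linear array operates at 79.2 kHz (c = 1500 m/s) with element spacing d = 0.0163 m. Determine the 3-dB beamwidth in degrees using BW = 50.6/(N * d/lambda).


0.85 deg


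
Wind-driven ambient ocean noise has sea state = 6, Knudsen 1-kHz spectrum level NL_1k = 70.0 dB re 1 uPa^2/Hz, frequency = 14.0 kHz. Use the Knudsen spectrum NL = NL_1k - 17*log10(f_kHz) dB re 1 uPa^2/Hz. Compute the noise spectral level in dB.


NL = NL_1k - 17*log10(f_kHz) = 70.0 - 17*log10(14.0) = 70.0 - (19.48) = 50.52

50.52 dB


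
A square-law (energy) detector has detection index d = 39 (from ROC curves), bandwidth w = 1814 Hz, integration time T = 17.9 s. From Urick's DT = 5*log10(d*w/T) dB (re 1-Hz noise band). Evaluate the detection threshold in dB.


DT = 5*log10(d*w/T) = 5*log10(39 * 1814 / 17.9) = 5*log10(3952.29) = 17.98

17.98 dB


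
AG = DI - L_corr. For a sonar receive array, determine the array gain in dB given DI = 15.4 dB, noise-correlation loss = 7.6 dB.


7.8 dB


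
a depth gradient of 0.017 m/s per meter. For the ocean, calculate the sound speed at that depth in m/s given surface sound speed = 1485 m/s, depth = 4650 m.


c = 1485 + 0.017 * 4650 = 1564.05

1564.05 m/s


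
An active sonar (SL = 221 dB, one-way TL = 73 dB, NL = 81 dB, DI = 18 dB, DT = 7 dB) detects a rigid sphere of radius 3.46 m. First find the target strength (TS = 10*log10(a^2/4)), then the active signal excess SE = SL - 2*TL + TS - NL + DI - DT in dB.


Step 1: TS = 10*log10(3.46^2/4) = 4.76 dB
Step 2: SE = SL - 2*TL + TS - NL + DI - DT = 221 - 2*73 + (4.76) - 81 + 18 - 7 = 9.76

9.76 dB


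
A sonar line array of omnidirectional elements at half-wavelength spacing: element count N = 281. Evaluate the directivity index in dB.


24.49 dB


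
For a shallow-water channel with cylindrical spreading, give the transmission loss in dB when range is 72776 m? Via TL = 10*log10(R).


TL = 10*log10(72776) = 48.62

48.62 dB


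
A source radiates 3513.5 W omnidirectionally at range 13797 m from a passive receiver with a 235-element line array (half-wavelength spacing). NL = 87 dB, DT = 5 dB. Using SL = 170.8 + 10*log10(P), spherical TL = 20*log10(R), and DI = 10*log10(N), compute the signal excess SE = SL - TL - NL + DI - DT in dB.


55.17 dB


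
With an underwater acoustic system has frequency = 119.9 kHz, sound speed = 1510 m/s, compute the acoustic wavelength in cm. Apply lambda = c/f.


1.26 cm


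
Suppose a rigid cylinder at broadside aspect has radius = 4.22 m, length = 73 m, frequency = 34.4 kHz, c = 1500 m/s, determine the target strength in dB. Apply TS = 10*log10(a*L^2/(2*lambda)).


lambda = 1500/34400 = 0.0436 m
TS = 10*log10(4.22*73^2/(2*0.0436)) = 54.11

54.11 dB


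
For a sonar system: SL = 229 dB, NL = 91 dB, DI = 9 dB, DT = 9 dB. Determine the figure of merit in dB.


FOM = SL - NL + DI - DT = 229 - 91 + 9 - 9 = 138

138 dB


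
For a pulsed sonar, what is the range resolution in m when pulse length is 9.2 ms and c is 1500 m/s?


6.9 m


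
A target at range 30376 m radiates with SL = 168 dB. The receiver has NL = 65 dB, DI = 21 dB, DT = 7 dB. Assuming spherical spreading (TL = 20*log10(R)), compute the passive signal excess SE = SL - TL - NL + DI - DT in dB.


27.35 dB


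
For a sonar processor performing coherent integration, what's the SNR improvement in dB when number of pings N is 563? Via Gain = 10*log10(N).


27.51 dB


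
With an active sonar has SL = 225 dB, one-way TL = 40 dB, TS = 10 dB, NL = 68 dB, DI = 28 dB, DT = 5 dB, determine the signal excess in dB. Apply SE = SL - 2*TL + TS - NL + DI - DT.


110 dB


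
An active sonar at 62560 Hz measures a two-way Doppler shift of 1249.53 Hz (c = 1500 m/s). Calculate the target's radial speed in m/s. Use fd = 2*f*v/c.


14.98 m/s


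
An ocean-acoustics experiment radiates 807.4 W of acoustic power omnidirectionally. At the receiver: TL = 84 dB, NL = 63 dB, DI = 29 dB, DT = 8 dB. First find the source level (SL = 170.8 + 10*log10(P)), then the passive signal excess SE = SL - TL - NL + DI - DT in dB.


Step 1: SL = 170.8 + 10*log10(807.4) = 199.87 dB
Step 2: SE = SL - TL - NL + DI - DT = 199.87 - 84 - 63 + 29 - 8 = 73.87

73.87 dB


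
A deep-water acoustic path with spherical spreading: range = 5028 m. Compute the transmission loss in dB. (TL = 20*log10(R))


TL = 20*log10(5028) = 74.03

74.03 dB


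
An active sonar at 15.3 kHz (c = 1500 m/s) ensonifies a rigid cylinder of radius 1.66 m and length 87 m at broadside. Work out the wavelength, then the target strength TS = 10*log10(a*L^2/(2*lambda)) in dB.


Step 1: lambda = c/f = 1500/15300 = 0.09804 m
Step 2: TS = 10*log10(a*L^2/(2*lambda)) = 10*log10(1.66*87^2/(2*0.09804)) = 48.07

48.07 dB


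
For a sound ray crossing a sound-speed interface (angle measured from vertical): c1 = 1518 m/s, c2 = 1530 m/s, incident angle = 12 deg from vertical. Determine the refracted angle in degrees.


sin(theta2) = (c2/c1)*sin(theta1) = (1530/1518)*sin(12 deg) = 0.20956
theta2 = arcsin(0.20956) = 12.1

12.1 deg


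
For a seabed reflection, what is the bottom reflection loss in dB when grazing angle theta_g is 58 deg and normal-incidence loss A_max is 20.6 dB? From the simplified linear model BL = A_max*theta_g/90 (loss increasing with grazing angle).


BL = A_max * theta_g / 90 = 20.6 * 58 / 90 = 13.28

13.28 dB


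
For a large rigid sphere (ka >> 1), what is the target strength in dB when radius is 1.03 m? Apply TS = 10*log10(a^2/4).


TS = 10*log10(1.03^2 / 4) = 10*log10(0.265225) = -5.76

-5.76 dB


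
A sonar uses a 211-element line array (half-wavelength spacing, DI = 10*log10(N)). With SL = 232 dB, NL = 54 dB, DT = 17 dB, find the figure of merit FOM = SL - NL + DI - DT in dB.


184.24 dB


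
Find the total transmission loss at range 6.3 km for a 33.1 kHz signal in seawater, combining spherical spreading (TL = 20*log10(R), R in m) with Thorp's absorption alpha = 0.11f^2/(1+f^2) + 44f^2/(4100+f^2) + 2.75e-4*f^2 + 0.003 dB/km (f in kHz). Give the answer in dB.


Step 1 (Thorp): alpha = 0.11*1095.61/(1+1095.61) + 44*1095.61/(4100+1095.61) + 2.75e-4*1095.61 + 0.003 = 9.6926 dB/km
Step 2: TL_spread = 20*log10(6300) = 75.99 dB
Step 3: TL_abs = alpha*R = 9.6926 * 6.3 = 61.06 dB
Step 4: TL_total = 75.99 + 61.06 = 137.05

137.05 dB


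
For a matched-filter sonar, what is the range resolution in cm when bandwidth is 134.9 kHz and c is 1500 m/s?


dR = c/(2*BW) = 1500 / (2 * 134.9e3) = 0.0056 m = 0.56 cm

0.56 cm


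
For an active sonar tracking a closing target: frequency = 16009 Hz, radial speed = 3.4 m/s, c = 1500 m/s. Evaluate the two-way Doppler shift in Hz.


72.57 Hz


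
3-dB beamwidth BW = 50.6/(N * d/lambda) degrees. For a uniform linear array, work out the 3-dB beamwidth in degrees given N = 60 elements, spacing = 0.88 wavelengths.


BW = 50.6 / (60 * 0.88) = 50.6 / 52.8 = 0.96

0.96 deg


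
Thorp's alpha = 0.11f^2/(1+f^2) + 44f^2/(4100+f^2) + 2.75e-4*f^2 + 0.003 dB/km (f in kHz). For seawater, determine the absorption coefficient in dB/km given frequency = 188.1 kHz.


f^2 = 35381.61
alpha = 0.11*35381.61/(1+35381.61) + 44*35381.61/(4100+35381.61) + 2.75e-4*35381.61 + 0.003 = 49.274

49.274 dB/km


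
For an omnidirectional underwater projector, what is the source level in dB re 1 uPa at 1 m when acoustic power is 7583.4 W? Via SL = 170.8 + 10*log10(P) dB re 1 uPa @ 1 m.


209.6 dB


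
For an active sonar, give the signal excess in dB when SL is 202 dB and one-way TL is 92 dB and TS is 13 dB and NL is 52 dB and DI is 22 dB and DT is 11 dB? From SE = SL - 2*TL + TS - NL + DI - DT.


-10 dB


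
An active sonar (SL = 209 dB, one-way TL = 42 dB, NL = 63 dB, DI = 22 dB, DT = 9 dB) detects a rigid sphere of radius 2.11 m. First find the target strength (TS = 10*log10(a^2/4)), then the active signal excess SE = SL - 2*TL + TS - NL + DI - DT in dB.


Step 1: TS = 10*log10(2.11^2/4) = 0.47 dB
Step 2: SE = SL - 2*TL + TS - NL + DI - DT = 209 - 2*42 + (0.47) - 63 + 22 - 9 = 75.47

75.47 dB


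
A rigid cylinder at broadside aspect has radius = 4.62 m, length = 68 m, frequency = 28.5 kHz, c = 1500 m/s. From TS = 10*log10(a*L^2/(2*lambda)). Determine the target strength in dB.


lambda = 1500/28500 = 0.05263 m
TS = 10*log10(4.62*68^2/(2*0.05263)) = 53.07

53.07 dB


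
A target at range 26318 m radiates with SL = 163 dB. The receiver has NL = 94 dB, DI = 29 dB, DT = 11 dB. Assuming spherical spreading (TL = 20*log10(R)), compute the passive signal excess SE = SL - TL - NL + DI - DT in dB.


Step 1: TL = 20*log10(26318) = 88.41 dB
Step 2: SE = 163 - 88.41 - 94 + 29 - 11 = -1.41

-1.41 dB
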